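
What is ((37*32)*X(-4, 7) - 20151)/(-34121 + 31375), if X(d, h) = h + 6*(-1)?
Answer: 18967/2746 ≈ 6.9071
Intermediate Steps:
X(d, h) = -6 + h (X(d, h) = h - 6 = -6 + h)
((37*32)*X(-4, 7) - 20151)/(-34121 + 31375) = ((37*32)*(-6 + 7) - 20151)/(-34121 + 31375) = (1184*1 - 20151)/(-2746) = (1184 - 20151)*(-1/2746) = -18967*(-1/2746) = 18967/2746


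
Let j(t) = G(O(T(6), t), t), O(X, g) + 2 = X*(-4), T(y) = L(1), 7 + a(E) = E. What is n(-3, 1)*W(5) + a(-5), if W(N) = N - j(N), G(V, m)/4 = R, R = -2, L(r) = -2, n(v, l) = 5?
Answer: 53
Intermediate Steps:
a(E) = -7 + E
T(y) = -2
O(X, g) = -2 - 4*X (O(X, g) = -2 + X*(-4) = -2 - 4*X)
G(V, m) = -8 (G(V, m) = 4*(-2) = -8)
j(t) = -8
W(N) = 8 + N (W(N) = N - 1*(-8) = N + 8 = 8 + N)
n(-3, 1)*W(5) + a(-5) = 5*(8 + 5) + (-7 - 5) = 5*13 - 12 = 65 - 12 = 53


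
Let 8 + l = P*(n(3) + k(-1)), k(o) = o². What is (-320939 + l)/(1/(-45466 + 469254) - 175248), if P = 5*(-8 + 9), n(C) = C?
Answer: 136005011476/74267999423 ≈ 1.8313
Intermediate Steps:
P = 5 (P = 5*1 = 5)
l = 12 (l = -8 + 5*(3 + (-1)²) = -8 + 5*(3 + 1) = -8 + 5*4 = -8 + 20 = 12)
(-320939 + l)/(1/(-45466 + 469254) - 175248) = (-320939 + 12)/(1/(-45466 + 469254) - 175248) = -320927/(1/423788 - 175248) = -320927/(-74267999423/423788) = -320927*(-423788/74267999423) = 136005011476/74267999423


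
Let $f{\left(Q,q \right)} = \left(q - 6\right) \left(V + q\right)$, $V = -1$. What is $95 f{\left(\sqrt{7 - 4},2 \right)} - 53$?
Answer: $-433$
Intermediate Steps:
$f{\left(Q,q \right)} = \left(-1 + q\right) \left(-6 + q\right)$ ($f{\left(Q,q \right)} = \left(q - 6\right) \left(-1 + q\right) = \left(-6 + q\right) \left(-1 + q\right) = \left(-1 + q\right) \left(-6 + q\right)$)
$95 f{\left(\sqrt{7 - 4},2 \right)} - 53 = 95 \left(6 + 2^{2} - 14\right) - 53 = 95 \left(6 + 4 - 14\right) - 53 = 95 \left(-4\right) - 53 = -380 - 53 = -433$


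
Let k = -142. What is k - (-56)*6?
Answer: 194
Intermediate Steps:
k - (-56)*6 = -142 - (-56)*6 = -142 - 2*(-168) = -142 + 336 = 194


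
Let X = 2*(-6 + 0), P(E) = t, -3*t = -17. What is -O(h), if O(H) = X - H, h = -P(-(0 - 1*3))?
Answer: 19/3 ≈ 6.3333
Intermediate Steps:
t = 17/3 (t = -1/3*(-17) = 17/3 ≈ 5.6667)
P(E) = 17/3
h = -17/3 (h = -1*17/3 = -17/3 ≈ -5.6667)
X = -12 (X = 2*(-6) = -12)
O(H) = -12 - H
-O(h) = -(-12 - 1*(-17/3)) = -(-12 + 17/3) = -1*(-19/3) = 19/3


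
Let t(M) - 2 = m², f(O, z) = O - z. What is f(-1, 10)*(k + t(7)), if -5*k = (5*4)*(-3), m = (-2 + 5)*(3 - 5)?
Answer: -550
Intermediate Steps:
m = -6 (m = 3*(-2) = -6)
k = 12 (k = -5*4*(-3)/5 = -4*(-3) = -⅕*(-60) = 12)
t(M) = 38 (t(M) = 2 + (-6)² = 2 + 36 = 38)
f(-1, 10)*(k + t(7)) = (-1 - 1*10)*(12 + 38) = (-1 - 10)*50 = -11*50 = -550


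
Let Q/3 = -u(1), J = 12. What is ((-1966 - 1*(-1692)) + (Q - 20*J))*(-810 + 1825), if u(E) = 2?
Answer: -527800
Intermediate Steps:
Q = -6 (Q = 3*(-1*2) = 3*(-2) = -6)
((-1966 - 1*(-1692)) + (Q - 20*J))*(-810 + 1825) = ((-1966 - 1*(-1692)) + (-6 - 20*12))*(-810 + 1825) = ((-1966 + 1692) + (-6 - 240))*1015 = (-274 - 246)*1015 = -520*1015 = -527800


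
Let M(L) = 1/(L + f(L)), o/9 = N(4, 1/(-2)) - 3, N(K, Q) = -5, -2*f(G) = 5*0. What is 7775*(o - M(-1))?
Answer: -552025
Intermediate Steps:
f(G) = 0 (f(G) = -5*0/2 = -½*0 = 0)
o = -72 (o = 9*(-5 - 3) = 9*(-8) = -72)
M(L) = 1/L (M(L) = 1/(L + 0) = 1/L)
7775*(o - M(-1)) = 7775*(-72 - 1/(-1)) = 7775*(-72 - 1*(-1)) = 7775*(-72 + 1) = 7775*(-71) = -552025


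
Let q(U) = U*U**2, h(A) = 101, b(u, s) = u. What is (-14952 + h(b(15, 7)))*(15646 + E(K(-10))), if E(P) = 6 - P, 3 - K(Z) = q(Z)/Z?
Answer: -233888399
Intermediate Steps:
q(U) = U**3
K(Z) = 3 - Z**2 (K(Z) = 3 - Z**3/Z = 3 - Z**2)
(-14952 + h(b(15, 7)))*(15646 + E(K(-10))) = (-14952 + 101)*(15646 + (6 - (3 - 1*(-10)**2))) = -14851*(15646 + (6 - (3 - 1*100))) = -14851*(15646 + (6 - (3 - 100))) = -14851*(15646 + (6 - 1*(-97))) = -14851*(15646 + (6 + 97)) = -14851*(15646 + 103) = -14851*15749 = -233888399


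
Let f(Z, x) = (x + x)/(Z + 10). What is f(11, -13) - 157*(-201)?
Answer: 662671/21 ≈ 31556.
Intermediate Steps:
f(Z, x) = 2*x/(10 + Z) (f(Z, x) = (2*x)/(10 + Z) = 2*x/(10 + Z))
f(11, -13) - 157*(-201) = 2*(-13)/(10 + 11) - 157*(-201) = 2*(-13)/21 + 31557 = 2*(-13)*(1/21) + 31557 = -26/21 + 31557 = 662671/21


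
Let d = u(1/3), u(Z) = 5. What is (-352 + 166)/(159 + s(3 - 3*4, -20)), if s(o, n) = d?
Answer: -93/82 ≈ -1.1341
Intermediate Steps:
d = 5
s(o, n) = 5
(-352 + 166)/(159 + s(3 - 3*4, -20)) = (-352 + 166)/(159 + 5) = -186/164 = -186*1/164 = -93/82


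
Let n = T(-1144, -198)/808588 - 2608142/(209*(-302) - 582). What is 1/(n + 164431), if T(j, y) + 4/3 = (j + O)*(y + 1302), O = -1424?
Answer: 19315145850/3176731866568411 ≈ 6.0802e-6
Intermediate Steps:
T(j, y) = -4/3 + (-1424 + j)*(1302 + y) (T(j, y) = -4/3 + (j - 1424)*(y + 1302) = -4/3 + (-1424 + j)*(1302 + y))
n = 723119307061/19315145850 (n = (-5562148/3 - 1424*(-198) + 1302*(-1144) - 1144*(-198))/808588 - 2608142/(209*(-302) - 582) = (-5562148/3 + 281952 - 1489488 + 226512)*(1/808588) - 2608142/(-63118 - 582) = -8505220/3*1/808588 - 2608142/(-63700) = -2126305/606441 - 2608142*(-1/63700) = -2126305/606441 + 1304071/31850 = 723119307061/19315145850 ≈ 37.438)
1/(n + 164431) = 1/(723119307061/19315145850 + 164431) = 1/(3176731866568411/19315145850) = 19315145850/3176731866568411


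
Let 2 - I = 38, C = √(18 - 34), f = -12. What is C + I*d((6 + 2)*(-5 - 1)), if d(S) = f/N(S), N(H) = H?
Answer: -9 + 4*I ≈ -9.0 + 4.0*I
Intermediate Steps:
C = 4*I (C = √(-16) = 4*I ≈ 4.0*I)
I = -36 (I = 2 - 1*38 = 2 - 38 = -36)
d(S) = -12/S
C + I*d((6 + 2)*(-5 - 1)) = 4*I - (-432)/((6 + 2)*(-5 - 1)) = 4*I - (-432)/(8*(-6)) = 4*I - (-432)/(-48) = 4*I - (-432)*(-1)/48 = 4*I - 36*¼ = 4*I - 9 = -9 + 4*I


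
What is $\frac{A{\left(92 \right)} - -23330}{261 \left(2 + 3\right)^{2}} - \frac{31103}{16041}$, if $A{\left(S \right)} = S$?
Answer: $\frac{57588409}{34889175} \approx 1.6506$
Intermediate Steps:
$\frac{A{\left(92 \right)} - -23330}{261 \left(2 + 3\right)^{2}} - \frac{31103}{16041} = \frac{92 - -23330}{261 \left(2 + 3\right)^{2}} - \frac{31103}{16041} = \frac{92 + 23330}{261 \cdot 5^{2}} - \frac{31103}{16041} = \frac{23422}{261 \cdot 25} - \frac{31103}{16041} = \frac{23422}{6525} - \frac{31103}{16041} = \frac{57588409}{34889175}$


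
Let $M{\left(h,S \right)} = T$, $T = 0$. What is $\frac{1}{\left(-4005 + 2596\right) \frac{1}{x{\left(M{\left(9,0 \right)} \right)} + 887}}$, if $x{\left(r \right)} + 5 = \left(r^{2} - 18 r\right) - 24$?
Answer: $- \frac{858}{1409} \approx -0.60894$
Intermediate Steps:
$M{\left(h,S \right)} = 0$
$x{\left(r \right)} = -29 + r^{2} - 18 r$ ($x{\left(r \right)} = -5 - \left(24 - r^{2} + 18 r\right) = -29 + r^{2} - 18 r$)
$\frac{1}{\left(-4005 + 2596\right) \frac{1}{x{\left(M{\left(9,0 \right)} \right)} + 887}} = \frac{1}{\left(-4005 + 2596\right) \frac{1}{\left(-29 + 0^{2} - 0\right) + 887}} = \frac{1}{\left(-1409\right) \frac{1}{\left(-29 + 0 + 0\right) + 887}} = \frac{1}{\left(-1409\right) \frac{1}{-29 + 887}} = \frac{1}{\left(-1409\right) \frac{1}{858}} = \frac{1}{- \frac{1409}{858}} = - \frac{858}{1409}$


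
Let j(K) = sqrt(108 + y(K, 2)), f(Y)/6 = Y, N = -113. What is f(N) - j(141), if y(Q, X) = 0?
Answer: -678 - 6*sqrt(3) ≈ -688.39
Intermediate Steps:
f(Y) = 6*Y
j(K) = 6*sqrt(3) (j(K) = sqrt(108 + 0) = sqrt(108) = 6*sqrt(3))
f(N) - j(141) = 6*(-113) - 6*sqrt(3) = -678 - 6*sqrt(3)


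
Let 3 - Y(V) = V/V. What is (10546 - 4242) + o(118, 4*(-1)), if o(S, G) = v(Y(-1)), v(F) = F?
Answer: 6306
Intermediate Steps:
Y(V) = 2 (Y(V) = 3 - V/V = 3 - 1*1 = 3 - 1 = 2)
o(S, G) = 2
(10546 - 4242) + o(118, 4*(-1)) = (10546 - 4242) + 2 = 6304 + 2 = 6306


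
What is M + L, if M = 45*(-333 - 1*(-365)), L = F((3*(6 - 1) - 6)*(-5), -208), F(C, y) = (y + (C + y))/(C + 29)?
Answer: 23501/16 ≈ 1468.8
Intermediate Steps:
F(C, y) = (C + 2*y)/(29 + C)
L = 461/16 (L = ((3*(6 - 1) - 6)*(-5) + 2*(-208))/(29 + (3*(6 - 1) - 6)*(-5)) = ((3*5 - 6)*(-5) - 416)/(29 + (3*5 - 6)*(-5)) = ((15 - 6)*(-5) - 416)/(29 + (15 - 6)*(-5)) = (9*(-5) - 416)/(29 + 9*(-5)) = (-45 - 416)/(29 - 45) = -461/(-16) = -1/16*(-461) = 461/16 ≈ 28.813)
M = 1440 (M = 45*(-333 + 365) = 45*32 = 1440)
M + L = 1440 + 461/16 = 23501/16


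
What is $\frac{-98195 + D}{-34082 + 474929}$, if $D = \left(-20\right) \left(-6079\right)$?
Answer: $\frac{7795}{146949} \approx 0.053046$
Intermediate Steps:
$D = 121580$
$\frac{-98195 + D}{-34082 + 474929} = \frac{-98195 + 121580}{-34082 + 474929} = \frac{23385}{440847} = 23385 \cdot \frac{1}{440847} = \frac{7795}{146949}$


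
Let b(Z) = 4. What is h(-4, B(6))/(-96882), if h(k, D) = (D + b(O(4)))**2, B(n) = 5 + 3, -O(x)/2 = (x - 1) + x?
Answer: -24/16147 ≈ -0.0014863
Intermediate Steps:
O(x) = 2 - 4*x (O(x) = -2*((x - 1) + x) = -2*((-1 + x) + x) = -2*(-1 + 2*x) = 2 - 4*x)
B(n) = 8
h(k, D) = (4 + D)**2 (h(k, D) = (D + 4)**2 = (4 + D)**2)
h(-4, B(6))/(-96882) = (4 + 8)**2/(-96882) = 12**2*(-1/96882) = 144*(-1/96882) = -24/16147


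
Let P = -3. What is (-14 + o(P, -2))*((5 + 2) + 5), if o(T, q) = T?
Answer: -204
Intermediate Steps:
(-14 + o(P, -2))*((5 + 2) + 5) = (-14 - 3)*((5 + 2) + 5) = -17*(7 + 5) = -17*12 = -204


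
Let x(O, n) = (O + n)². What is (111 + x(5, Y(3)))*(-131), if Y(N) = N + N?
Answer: -30392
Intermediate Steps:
Y(N) = 2*N
(111 + x(5, Y(3)))*(-131) = (111 + (5 + 2*3)²)*(-131) = (111 + (5 + 6)²)*(-131) = (111 + 11²)*(-131) = (111 + 121)*(-131) = 232*(-131) = -30392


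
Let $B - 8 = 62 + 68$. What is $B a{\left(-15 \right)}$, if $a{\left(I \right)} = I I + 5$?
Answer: $31740$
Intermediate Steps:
$a{\left(I \right)} = 5 + I^{2}$ ($a{\left(I \right)} = I^{2} + 5 = 5 + I^{2}$)
$B = 138$ ($B = 8 + \left(62 + 68\right) = 8 + 130 = 138$)
$B a{\left(-15 \right)} = 138 \left(5 + \left(-15\right)^{2}\right) = 138 \left(5 + 225\right) = 138 \cdot 230 = 31740$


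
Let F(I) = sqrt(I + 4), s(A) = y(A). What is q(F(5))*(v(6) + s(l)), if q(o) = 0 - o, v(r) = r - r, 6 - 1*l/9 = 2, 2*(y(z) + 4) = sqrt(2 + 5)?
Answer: 12 - 3*sqrt(7)/2 ≈ 8.0314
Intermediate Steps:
y(z) = -4 + sqrt(7)/2 (y(z) = -4 + sqrt(2 + 5)/2 = -4 + sqrt(7)/2)
l = 36 (l = 54 - 9*2 = 54 - 18 = 36)
s(A) = -4 + sqrt(7)/2
F(I) = sqrt(4 + I)
v(r) = 0
q(o) = -o
q(F(5))*(v(6) + s(l)) = (-sqrt(4 + 5))*(0 + (-4 + sqrt(7)/2)) = (-sqrt(9))*(-4 + sqrt(7)/2) = (-1*3)*(-4 + sqrt(7)/2) = -3*(-4 + sqrt(7)/2) = 12 - 3*sqrt(7)/2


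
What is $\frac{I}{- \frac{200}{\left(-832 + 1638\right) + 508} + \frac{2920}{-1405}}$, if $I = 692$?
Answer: $- \frac{31938741}{102947} \approx -310.24$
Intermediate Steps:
$\frac{I}{- \frac{200}{\left(-832 + 1638\right) + 508} + \frac{2920}{-1405}} = \frac{692}{- \frac{200}{\left(-832 + 1638\right) + 508} + \frac{2920}{-1405}} = \frac{692}{- \frac{200}{806 + 508} + 2920 \left(- \frac{1}{1405}\right)} = \frac{692}{- \frac{200}{1314} - \frac{584}{281}} = \frac{692}{\left(-200\right) \frac{1}{1314} - \frac{584}{281}} = \frac{692}{- \frac{100}{657} - \frac{584}{281}} = \frac{692}{- \frac{411788}{184617}} = 692 \left(- \frac{184617}{411788}\right) = - \frac{31938741}{102947}$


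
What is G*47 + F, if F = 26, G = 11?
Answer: 543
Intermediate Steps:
G*47 + F = 11*47 + 26 = 517 + 26 = 543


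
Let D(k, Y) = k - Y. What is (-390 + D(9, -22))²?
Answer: 128881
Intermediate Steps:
(-390 + D(9, -22))² = (-390 + (9 - 1*(-22)))² = (-390 + (9 + 22))² = (-390 + 31)² = (-359)² = 128881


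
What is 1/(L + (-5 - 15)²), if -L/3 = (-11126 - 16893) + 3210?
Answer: 1/74827 ≈ 1.3364e-5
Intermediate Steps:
L = 74427 (L = -3*((-11126 - 16893) + 3210) = -3*(-28019 + 3210) = -3*(-24809) = 74427)
1/(L + (-5 - 15)²) = 1/(74427 + (-5 - 15)²) = 1/(74427 + (-20)²) = 1/(74427 + 400) = 1/74827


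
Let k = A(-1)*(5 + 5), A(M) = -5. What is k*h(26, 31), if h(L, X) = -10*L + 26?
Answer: 11700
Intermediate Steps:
h(L, X) = 26 - 10*L
k = -50 (k = -5*(5 + 5) = -5*10 = -50)
k*h(26, 31) = -50*(26 - 10*26) = -50*(26 - 260) = -50*(-234) = 11700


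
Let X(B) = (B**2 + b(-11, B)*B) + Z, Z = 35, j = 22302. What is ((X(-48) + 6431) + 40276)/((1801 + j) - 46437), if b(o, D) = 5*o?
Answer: -25843/11167 ≈ -2.3142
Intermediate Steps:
X(B) = 35 + B**2 - 55*B (X(B) = (B**2 + (5*(-11))*B) + 35 = (B**2 - 55*B) + 35 = 35 + B**2 - 55*B)
((X(-48) + 6431) + 40276)/((1801 + j) - 46437) = (((35 + (-48)**2 - 55*(-48)) + 6431) + 40276)/((1801 + 22302) - 46437) = (((35 + 2304 + 2640) + 6431) + 40276)/(24103 - 46437) = ((4979 + 6431) + 40276)/(-22334) = (11410 + 40276)*(-1/22334) = 51686*(-1/22334) = -25843/11167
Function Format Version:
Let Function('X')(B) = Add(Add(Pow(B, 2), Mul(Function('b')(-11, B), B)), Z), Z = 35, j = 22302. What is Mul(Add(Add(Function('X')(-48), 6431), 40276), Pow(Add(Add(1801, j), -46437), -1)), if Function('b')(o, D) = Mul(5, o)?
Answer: Rational(-25843, 11167) ≈ -2.3142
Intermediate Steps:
Function('X')(B) = Add(35, Pow(B, 2), Mul(-55, B)) (Function('X')(B) = Add(Add(Pow(B, 2), Mul(Mul(5, -11), B)), 35) = Add(Add(Pow(B, 2), Mul(-55, B)), 35) = Add(35, Pow(B, 2), Mul(-55, B)))
Mul(Add(Add(Function('X')(-48), 6431), 40276), Pow(Add(Add(1801, j), -46437), -1)) = Mul(Add(Add(Add(35, Pow(-48, 2), Mul(-55, -48)), 6431), 40276), Pow(Add(Add(1801, 22302), -46437), -1)) = Mul(Add(Add(Add(35, 2304, 2640), 6431), 40276), Pow(Add(24103, -46437), -1)) = Mul(Add(Add(4979, 6431), 40276), Pow(-22334, -1)) = Mul(Add(11410, 40276), Rational(-1, 22334)) = Mul(51686, Rational(-1, 22334)) = Rational(-25843, 11167)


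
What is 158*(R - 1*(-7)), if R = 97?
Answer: 16432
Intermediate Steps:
158*(R - 1*(-7)) = 158*(97 - 1*(-7)) = 158*(97 + 7) = 158*104 = 16432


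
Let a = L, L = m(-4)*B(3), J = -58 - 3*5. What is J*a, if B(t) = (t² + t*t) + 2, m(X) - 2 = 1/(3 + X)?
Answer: -1460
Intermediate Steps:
m(X) = 2 + 1/(3 + X)
B(t) = 2 + 2*t² (B(t) = (t² + t²) + 2 = 2*t² + 2 = 2 + 2*t²)
J = -73 (J = -58 - 1*15 = -58 - 15 = -73)
L = 20 (L = ((7 + 2*(-4))/(3 - 4))*(2 + 2*3²) = ((7 - 8)/(-1))*(2 + 2*9) = (-1*(-1))*(2 + 18) = 1*20 = 20)
a = 20
J*a = -73*20 = -1460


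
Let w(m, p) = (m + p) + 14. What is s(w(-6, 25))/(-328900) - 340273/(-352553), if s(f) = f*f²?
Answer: 9022372049/10541334700 ≈ 0.85590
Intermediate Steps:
w(m, p) = 14 + m + p
s(f) = f³
s(w(-6, 25))/(-328900) - 340273/(-352553) = (14 - 6 + 25)³/(-328900) - 340273/(-352553) = 33³*(-1/328900) - 340273*(-1/352553) = 35937*(-1/328900) + 340273/352553 = -3267/29900 + 340273/352553 = 9022372049/10541334700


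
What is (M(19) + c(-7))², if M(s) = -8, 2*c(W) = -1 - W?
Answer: 25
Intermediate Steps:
c(W) = -½ - W/2 (c(W) = (-1 - W)/2 = -½ - W/2)
(M(19) + c(-7))² = (-8 + (-½ - ½*(-7)))² = (-8 + (-½ + 7/2))² = (-8 + 3)² = (-5)² = 25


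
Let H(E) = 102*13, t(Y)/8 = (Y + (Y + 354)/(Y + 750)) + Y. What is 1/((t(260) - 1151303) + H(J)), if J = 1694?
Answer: -505/578635129 ≈ -8.7274e-7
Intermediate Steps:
t(Y) = 16*Y + 8*(354 + Y)/(750 + Y) (t(Y) = 8*((Y + (Y + 354)/(Y + 750)) + Y) = 8*((Y + (354 + Y)/(750 + Y)) + Y) = 8*(2*Y + (354 + Y)/(750 + Y)) = 16*Y + 8*(354 + Y)/(750 + Y))
H(E) = 1326
1/((t(260) - 1151303) + H(J)) = 1/((8*(354 + 2*260² + 1501*260)/(750 + 260) - 1151303) + 1326) = 1/((8*(354 + 2*67600 + 390260)/1010 - 1151303) + 1326) = 1/((8*(1/1010)*(354 + 135200 + 390260) - 1151303) + 1326) = 1/((8*(1/1010)*525814 - 1151303) + 1326) = 1/((2103256/505 - 1151303) + 1326) = 1/(-579304759/505 + 1326) = 1/(-578635129/505) = -505/578635129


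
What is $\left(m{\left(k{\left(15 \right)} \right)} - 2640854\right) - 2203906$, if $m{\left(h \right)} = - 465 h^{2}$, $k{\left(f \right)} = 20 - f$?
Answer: $-4856385$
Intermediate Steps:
$\left(m{\left(k{\left(15 \right)} \right)} - 2640854\right) - 2203906 = \left(- 465 \left(20 - 15\right)^{2} - 2640854\right) - 2203906 = \left(- 465 \cdot 5^{2} - 2640854\right) - 2203906 = \left(\left(-465\right) 25 - 2640854\right) - 2203906 = \left(-11625 - 2640854\right) - 2203906 = -2652479 - 2203906 = -4856385$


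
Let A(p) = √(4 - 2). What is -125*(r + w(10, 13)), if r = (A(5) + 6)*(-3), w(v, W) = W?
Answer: 625 + 375*√2 ≈ 1155.3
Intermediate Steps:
A(p) = √2
r = -18 - 3*√2 (r = (√2 + 6)*(-3) = (6 + √2)*(-3) = -18 - 3*√2 ≈ -22.243)
-125*(r + w(10, 13)) = -125*((-18 - 3*√2) + 13) = -125*(-5 - 3*√2) = 625 + 375*√2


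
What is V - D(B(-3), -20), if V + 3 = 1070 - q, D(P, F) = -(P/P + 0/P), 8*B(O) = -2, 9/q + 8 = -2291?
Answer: 2455341/2299 ≈ 1068.0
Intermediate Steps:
q = -9/2299 (q = 9/(-8 - 2291) = 9/(-2299) = 9*(-1/2299) = -9/2299 ≈ -0.0039147)
B(O) = -1/4 (B(O) = (1/8)*(-2) = -1/4)
D(P, F) = -1 (D(P, F) = -(1 + 0) = -1*1 = -1)
V = 2453042/2299 (V = -3 + (1070 - 1*(-9/2299)) = -3 + (1070 + 9/2299) = -3 + 2459939/2299 = 2453042/2299 ≈ 1067.0)
V - D(B(-3), -20) = 2453042/2299 - 1*(-1) = 2453042/2299 + 1 = 2455341/2299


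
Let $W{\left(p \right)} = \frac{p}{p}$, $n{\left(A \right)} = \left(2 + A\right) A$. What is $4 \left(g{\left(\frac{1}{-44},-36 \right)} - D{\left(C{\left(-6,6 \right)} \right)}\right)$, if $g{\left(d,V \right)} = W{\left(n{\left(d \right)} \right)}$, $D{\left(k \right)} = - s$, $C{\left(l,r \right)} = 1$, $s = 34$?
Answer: $140$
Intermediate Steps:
$n{\left(A \right)} = A \left(2 + A\right)$
$D{\left(k \right)} = -34$ ($D{\left(k \right)} = \left(-1\right) 34 = -34$)
$W{\left(p \right)} = 1$
$g{\left(d,V \right)} = 1$
$4 \left(g{\left(\frac{1}{-44},-36 \right)} - D{\left(C{\left(-6,6 \right)} \right)}\right) = 4 \left(1 - -34\right) = 4 \left(1 + 34\right) = 4 \cdot 35 = 140$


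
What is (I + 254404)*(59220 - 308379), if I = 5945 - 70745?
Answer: -47241543036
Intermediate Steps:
I = -64800
(I + 254404)*(59220 - 308379) = (-64800 + 254404)*(59220 - 308379) = 189604*(-249159) = -47241543036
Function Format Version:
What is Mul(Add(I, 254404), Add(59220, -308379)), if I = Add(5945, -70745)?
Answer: -47241543036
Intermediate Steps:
I = -64800
Mul(Add(I, 254404), Add(59220, -308379)) = Mul(Add(-64800, 254404), Add(59220, -308379)) = Mul(189604, -249159) = -47241543036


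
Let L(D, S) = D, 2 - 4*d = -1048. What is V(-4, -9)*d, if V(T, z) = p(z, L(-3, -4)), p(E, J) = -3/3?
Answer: -525/2 ≈ -262.50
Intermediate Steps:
d = 525/2 (d = ½ - ¼*(-1048) = ½ + 262 = 525/2 ≈ 262.50)
p(E, J) = -1 (p(E, J) = -3*⅓ = -1)
V(T, z) = -1
V(-4, -9)*d = -1*525/2 = -525/2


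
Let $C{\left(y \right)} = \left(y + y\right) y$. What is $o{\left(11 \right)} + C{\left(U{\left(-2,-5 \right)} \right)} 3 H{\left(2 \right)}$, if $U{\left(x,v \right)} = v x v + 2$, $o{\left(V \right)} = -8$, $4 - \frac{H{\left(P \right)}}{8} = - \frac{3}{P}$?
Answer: $608248$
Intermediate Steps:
$H{\left(P \right)} = 32 + \frac{24}{P}$ ($H{\left(P \right)} = 32 - 8 \left(- \frac{3}{P}\right) = 32 + \frac{24}{P}$)
$U{\left(x,v \right)} = 2 + x v^{2}$ ($U{\left(x,v \right)} = x v^{2} + 2 = 2 + x v^{2}$)
$C{\left(y \right)} = 2 y^{2}$ ($C{\left(y \right)} = 2 y y = 2 y^{2}$)
$o{\left(11 \right)} + C{\left(U{\left(-2,-5 \right)} \right)} 3 H{\left(2 \right)} = -8 + 2 \left(2 - 2 \left(-5\right)^{2}\right)^{2} \cdot 3 \left(32 + \frac{24}{2}\right) = -8 + 2 \left(2 - 50\right)^{2} \cdot 3 \left(32 + 24 \cdot \frac{1}{2}\right) = -8 + 2 \left(2 - 50\right)^{2} \cdot 3 \left(32 + 12\right) = -8 + 2 \left(-48\right)^{2} \cdot 3 \cdot 44 = -8 + 2 \cdot 2304 \cdot 132 = -8 + 4608 \cdot 132 = -8 + 608256 = 608248$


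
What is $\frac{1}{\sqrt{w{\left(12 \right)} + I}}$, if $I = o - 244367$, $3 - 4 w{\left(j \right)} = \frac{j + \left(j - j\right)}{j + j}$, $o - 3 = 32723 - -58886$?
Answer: $- \frac{2 i \sqrt{2444070}}{1222035} \approx - 0.0025586 i$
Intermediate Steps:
$o = 91612$ ($o = 3 + \left(32723 - -58886\right) = 3 + \left(32723 + 58886\right) = 3 + 91609 = 91612$)
$w{\left(j \right)} = \frac{5}{8}$ ($w{\left(j \right)} = \frac{3}{4} - \frac{\left(j + \left(j - j\right)\right) \frac{1}{j + j}}{4} = \frac{3}{4} - \frac{\left(j + 0\right) \frac{1}{2 j}}{4} = \frac{3}{4} - \frac{j \frac{1}{2 j}}{4} = \frac{3}{4} - \frac{1}{8} = \frac{5}{8}$)
$I = -152755$ ($I = 91612 - 244367 = -152755$)
$\frac{1}{\sqrt{w{\left(12 \right)} + I}} = \frac{1}{\sqrt{\frac{5}{8} - 152755}} = \frac{1}{\sqrt{- \frac{1222035}{8}}} = \frac{1}{\frac{1}{4} i \sqrt{2444070}} = - \frac{2 i \sqrt{2444070}}{1222035}$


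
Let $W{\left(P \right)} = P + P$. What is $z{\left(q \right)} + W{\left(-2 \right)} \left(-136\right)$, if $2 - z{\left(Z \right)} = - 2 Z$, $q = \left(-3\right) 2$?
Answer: $534$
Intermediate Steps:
$q = -6$
$z{\left(Z \right)} = 2 + 2 Z$ ($z{\left(Z \right)} = 2 - - 2 Z = 2 + 2 Z$)
$W{\left(P \right)} = 2 P$
$z{\left(q \right)} + W{\left(-2 \right)} \left(-136\right) = \left(2 + 2 \left(-6\right)\right) + 2 \left(-2\right) \left(-136\right) = \left(2 - 12\right) - -544 = -10 + 544 = 534$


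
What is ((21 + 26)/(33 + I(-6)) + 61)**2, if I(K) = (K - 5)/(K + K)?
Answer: 644702881/165649 ≈ 3892.0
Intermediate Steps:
I(K) = (-5 + K)/(2*K) (I(K) = (-5 + K)/((2*K)) = (-5 + K)*(1/(2*K)) = (-5 + K)/(2*K))
((21 + 26)/(33 + I(-6)) + 61)**2 = ((21 + 26)/(33 + (1/2)*(-5 - 6)/(-6)) + 61)**2 = (47/(33 + (1/2)*(-1/6)*(-11)) + 61)**2 = (47/(33 + 11/12) + 61)**2 = (47/(407/12) + 61)**2 = (47*(12/407) + 61)**2 = (564/407 + 61)**2 = (25391/407)**2 = 644702881/165649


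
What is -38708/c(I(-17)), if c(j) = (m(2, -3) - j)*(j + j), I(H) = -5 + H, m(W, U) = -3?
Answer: 9677/209 ≈ 46.301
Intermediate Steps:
c(j) = 2*j*(-3 - j) (c(j) = (-3 - j)*(j + j) = (-3 - j)*(2*j) = 2*j*(-3 - j))
-38708/c(I(-17)) = -38708*(-1/(2*(-5 - 17)*(3 + (-5 - 17)))) = -38708*1/(44*(3 - 22)) = -38708/((-2*(-22)*(-19))) = -38708/(-836) = -38708*(-1/836) = 9677/209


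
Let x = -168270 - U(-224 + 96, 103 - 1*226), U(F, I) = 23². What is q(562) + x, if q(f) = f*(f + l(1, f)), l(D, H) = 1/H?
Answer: 147046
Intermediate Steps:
U(F, I) = 529
q(f) = f*(f + 1/f)
x = -168799 (x = -168270 - 1*529 = -168270 - 529 = -168799)
q(562) + x = (1 + 562²) - 168799 = (1 + 315844) - 168799 = 315845 - 168799 = 147046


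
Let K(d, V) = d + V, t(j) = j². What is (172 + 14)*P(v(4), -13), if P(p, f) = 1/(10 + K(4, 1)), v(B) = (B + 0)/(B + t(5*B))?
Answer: 62/5 ≈ 12.400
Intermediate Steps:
K(d, V) = V + d
v(B) = B/(B + 25*B²) (v(B) = (B + 0)/(B + (5*B)²) = B/(B + 25*B²))
P(p, f) = 1/15 (P(p, f) = 1/(10 + (1 + 4)) = 1/(10 + 5) = 1/15)
(172 + 14)*P(v(4), -13) = (172 + 14)*(1/15) = 186*(1/15) = 62/5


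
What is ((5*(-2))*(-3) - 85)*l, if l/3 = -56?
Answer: 9240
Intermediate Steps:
l = -168 (l = 3*(-56) = -168)
((5*(-2))*(-3) - 85)*l = ((5*(-2))*(-3) - 85)*(-168) = (-10*(-3) - 85)*(-168) = (30 - 85)*(-168) = -55*(-168) = 9240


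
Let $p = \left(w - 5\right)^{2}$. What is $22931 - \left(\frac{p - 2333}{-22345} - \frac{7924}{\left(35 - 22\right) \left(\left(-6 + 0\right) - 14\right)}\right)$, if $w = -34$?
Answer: $\frac{1330449578}{58097} \approx 22901.0$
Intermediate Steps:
$p = 1521$ ($p = \left(-34 - 5\right)^{2} = \left(-39\right)^{2} = 1521$)
$22931 - \left(\frac{p - 2333}{-22345} - \frac{7924}{\left(35 - 22\right) \left(\left(-6 + 0\right) - 14\right)}\right) = 22931 - \left(\frac{1521 - 2333}{-22345} - \frac{7924}{\left(35 - 22\right) \left(\left(-6 + 0\right) - 14\right)}\right) = 22931 - \left(\left(1521 - 2333\right) \left(- \frac{1}{22345}\right) - \frac{7924}{13 \left(-6 - 14\right)}\right) = 22931 - \left(\left(-812\right) \left(- \frac{1}{22345}\right) - \frac{7924}{13 \left(-20\right)}\right) = 22931 - \left(\frac{812}{22345} - \frac{7924}{-260}\right) = 22931 - \left(\frac{812}{22345} - - \frac{1981}{65}\right) = 22931 - \left(\frac{812}{22345} + \frac{1981}{65}\right) = 22931 - \frac{1772729}{58097} = \frac{1330449578}{58097}$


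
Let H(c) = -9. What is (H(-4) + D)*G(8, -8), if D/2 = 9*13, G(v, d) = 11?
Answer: 2475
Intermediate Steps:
D = 234 (D = 2*(9*13) = 2*117 = 234)
(H(-4) + D)*G(8, -8) = (-9 + 234)*11 = 225*11 = 2475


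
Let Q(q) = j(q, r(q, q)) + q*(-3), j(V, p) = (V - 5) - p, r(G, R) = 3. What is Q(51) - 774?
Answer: -884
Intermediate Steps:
j(V, p) = -5 + V - p (j(V, p) = (-5 + V) - p = -5 + V - p)
Q(q) = -8 - 2*q (Q(q) = (-5 + q - 1*3) + q*(-3) = (-5 + q - 3) - 3*q = (-8 + q) - 3*q = -8 - 2*q)
Q(51) - 774 = (-8 - 2*51) - 774 = (-8 - 102) - 774 = -110 - 774 = -884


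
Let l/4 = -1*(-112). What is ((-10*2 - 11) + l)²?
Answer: 173889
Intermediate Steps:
l = 448 (l = 4*(-1*(-112)) = 4*112 = 448)
((-10*2 - 11) + l)² = ((-10*2 - 11) + 448)² = ((-20 - 11) + 448)² = (-31 + 448)² = 417² = 173889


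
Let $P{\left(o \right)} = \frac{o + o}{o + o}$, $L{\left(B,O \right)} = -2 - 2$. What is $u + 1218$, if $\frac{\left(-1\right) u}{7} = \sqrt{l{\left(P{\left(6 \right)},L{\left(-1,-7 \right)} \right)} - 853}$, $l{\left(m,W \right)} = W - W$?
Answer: $1218 - 7 i \sqrt{853} \approx 1218.0 - 204.44 i$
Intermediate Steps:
$L{\left(B,O \right)} = -4$
$P{\left(o \right)} = 1$ ($P{\left(o \right)} = \frac{2 o}{2 o} = 2 o \frac{1}{2 o} = 1$)
$l{\left(m,W \right)} = 0$
$u = - 7 i \sqrt{853}$ ($u = - 7 \sqrt{0 - 853} = - 7 \sqrt{-853} = - 7 i \sqrt{853} \approx - 204.44 i$)
$u + 1218 = - 7 i \sqrt{853} + 1218 = 1218 - 7 i \sqrt{853}$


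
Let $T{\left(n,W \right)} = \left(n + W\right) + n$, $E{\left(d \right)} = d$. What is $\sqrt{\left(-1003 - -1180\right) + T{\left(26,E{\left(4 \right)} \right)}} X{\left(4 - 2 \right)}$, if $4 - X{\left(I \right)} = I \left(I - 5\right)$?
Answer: $10 \sqrt{233} \approx 152.64$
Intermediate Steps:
$X{\left(I \right)} = 4 - I \left(-5 + I\right)$ ($X{\left(I \right)} = 4 - I \left(I - 5\right) = 4 - I \left(-5 + I\right)$)
$T{\left(n,W \right)} = W + 2 n$ ($T{\left(n,W \right)} = \left(W + n\right) + n = W + 2 n$)
$\sqrt{\left(-1003 - -1180\right) + T{\left(26,E{\left(4 \right)} \right)}} X{\left(4 - 2 \right)} = \sqrt{\left(-1003 - -1180\right) + \left(4 + 2 \cdot 26\right)} \left(4 - \left(4 - 2\right)^{2} + 5 \left(4 - 2\right)\right) = \sqrt{\left(-1003 + 1180\right) + \left(4 + 52\right)} \left(4 - 2^{2} + 5 \cdot 2\right) = \sqrt{177 + 56} \left(4 - 4 + 10\right) = \sqrt{233} \left(4 - 4 + 10\right) = \sqrt{233} \cdot 10 = 10 \sqrt{233}$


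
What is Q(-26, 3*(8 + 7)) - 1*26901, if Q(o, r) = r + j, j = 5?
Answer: -26851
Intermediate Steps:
Q(o, r) = 5 + r (Q(o, r) = r + 5 = 5 + r)
Q(-26, 3*(8 + 7)) - 1*26901 = (5 + 3*(8 + 7)) - 1*26901 = (5 + 3*15) - 26901 = (5 + 45) - 26901 = 50 - 26901 = -26851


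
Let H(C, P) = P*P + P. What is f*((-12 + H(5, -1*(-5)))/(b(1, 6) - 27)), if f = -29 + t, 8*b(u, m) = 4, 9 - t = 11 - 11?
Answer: 720/53 ≈ 13.585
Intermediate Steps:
t = 9 (t = 9 - (11 - 11) = 9 - 1*0 = 9 + 0 = 9)
b(u, m) = 1/2 (b(u, m) = (1/8)*4 = 1/2)
H(C, P) = P + P**2 (H(C, P) = P**2 + P = P + P**2)
f = -20 (f = -29 + 9 = -20)
f*((-12 + H(5, -1*(-5)))/(b(1, 6) - 27)) = -20*(-12 + (-1*(-5))*(1 - 1*(-5)))/(1/2 - 27) = -20*(-12 + 5*(1 + 5))/(-53/2) = -20*(-12 + 5*6)*(-2)/53 = -20*(-12 + 30)*(-2)/53 = -360*(-2)/53 = -20*(-36/53) = 720/53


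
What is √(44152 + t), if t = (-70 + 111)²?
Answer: √45833 ≈ 214.09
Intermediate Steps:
t = 1681 (t = 41² = 1681)
√(44152 + t) = √(44152 + 1681) = √45833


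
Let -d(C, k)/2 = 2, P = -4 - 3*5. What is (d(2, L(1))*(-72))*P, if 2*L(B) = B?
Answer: -5472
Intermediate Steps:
L(B) = B/2
P = -19 (P = -4 - 15 = -19)
d(C, k) = -4 (d(C, k) = -2*2 = -4)
(d(2, L(1))*(-72))*P = -4*(-72)*(-19) = 288*(-19) = -5472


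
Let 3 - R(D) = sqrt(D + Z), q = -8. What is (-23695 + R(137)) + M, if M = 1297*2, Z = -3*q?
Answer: -21098 - sqrt(161) ≈ -21111.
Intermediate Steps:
Z = 24 (Z = -3*(-8) = 24)
M = 2594
R(D) = 3 - sqrt(24 + D) (R(D) = 3 - sqrt(D + 24) = 3 - sqrt(24 + D))
(-23695 + R(137)) + M = (-23695 + (3 - sqrt(24 + 137))) + 2594 = (-23695 + (3 - sqrt(161))) + 2594 = (-23692 - sqrt(161)) + 2594 = -21098 - sqrt(161)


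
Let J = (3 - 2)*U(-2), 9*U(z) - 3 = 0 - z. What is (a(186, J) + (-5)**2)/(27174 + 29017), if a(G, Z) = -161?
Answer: -136/56191 ≈ -0.0024203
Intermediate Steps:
U(z) = 1/3 - z/9 (U(z) = 1/3 + (0 - z)/9 = 1/3 + (-z)/9 = 1/3 - z/9)
J = 5/9 (J = (3 - 2)*(1/3 - 1/9*(-2)) = 1*(1/3 + 2/9) = 1*(5/9) = 5/9 ≈ 0.55556)
(a(186, J) + (-5)**2)/(27174 + 29017) = (-161 + (-5)**2)/(27174 + 29017) = (-161 + 25)/56191 = -136*1/56191 = -136/56191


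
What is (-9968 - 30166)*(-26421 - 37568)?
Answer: 2568134526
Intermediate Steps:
(-9968 - 30166)*(-26421 - 37568) = -40134*(-63989) = 2568134526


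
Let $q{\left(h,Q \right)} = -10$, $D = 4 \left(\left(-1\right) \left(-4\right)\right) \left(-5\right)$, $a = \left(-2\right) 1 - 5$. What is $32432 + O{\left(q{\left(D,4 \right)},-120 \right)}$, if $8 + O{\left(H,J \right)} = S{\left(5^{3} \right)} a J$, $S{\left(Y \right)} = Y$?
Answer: $137424$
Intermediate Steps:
$a = -7$ ($a = -2 - 5 = -7$)
$D = -80$ ($D = 4 \cdot 4 \left(-5\right) = 16 \left(-5\right) = -80$)
$O{\left(H,J \right)} = -8 - 875 J$ ($O{\left(H,J \right)} = -8 + 5^{3} \left(-7\right) J = -8 + 125 \left(-7\right) J = -8 - 875 J$)
$32432 + O{\left(q{\left(D,4 \right)},-120 \right)} = 32432 - -104992 = 32432 + \left(-8 + 105000\right) = 32432 + 104992 = 137424$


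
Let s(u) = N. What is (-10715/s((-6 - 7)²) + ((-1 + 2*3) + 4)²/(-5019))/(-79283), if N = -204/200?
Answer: -896308373/6764663409 ≈ -0.13250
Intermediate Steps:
N = -51/50 (N = -204*1/200 = -51/50 ≈ -1.0200)
s(u) = -51/50
(-10715/s((-6 - 7)²) + ((-1 + 2*3) + 4)²/(-5019))/(-79283) = (-10715/(-51/50) + ((-1 + 2*3) + 4)²/(-5019))/(-79283) = (-10715*(-50/51) + ((-1 + 6) + 4)²*(-1/5019))*(-1/79283) = (535750/51 + (5 + 4)²*(-1/5019))*(-1/79283) = (535750/51 + 9²*(-1/5019))*(-1/79283) = (535750/51 + 81*(-1/5019))*(-1/79283) = (535750/51 - 27/1673)*(-1/79283) = (896308373/85323)*(-1/79283) = -896308373/6764663409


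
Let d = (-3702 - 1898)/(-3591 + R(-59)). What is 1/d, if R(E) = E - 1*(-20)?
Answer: 363/560 ≈ 0.64821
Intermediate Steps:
R(E) = 20 + E (R(E) = E + 20 = 20 + E)
d = 560/363 (d = (-3702 - 1898)/(-3591 + (20 - 59)) = -5600/(-3591 - 39) = -5600/(-3630) = -5600*(-1/3630) = 560/363 ≈ 1.5427)
1/d = 1/(560/363) = 363/560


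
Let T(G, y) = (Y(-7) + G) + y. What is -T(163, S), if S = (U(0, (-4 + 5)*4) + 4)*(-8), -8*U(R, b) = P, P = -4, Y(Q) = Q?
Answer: -120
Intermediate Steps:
U(R, b) = ½ (U(R, b) = -⅛*(-4) = ½)
S = -36 (S = (½ + 4)*(-8) = (9/2)*(-8) = -36)
T(G, y) = -7 + G + y (T(G, y) = (-7 + G) + y = -7 + G + y)
-T(163, S) = -(-7 + 163 - 36) = -1*120 = -120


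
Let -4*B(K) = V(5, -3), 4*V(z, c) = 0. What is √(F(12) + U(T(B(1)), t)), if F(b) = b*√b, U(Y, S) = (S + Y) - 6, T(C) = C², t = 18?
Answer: 2*√(3 + 6*√3) ≈ 7.3191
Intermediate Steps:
V(z, c) = 0 (V(z, c) = (¼)*0 = 0)
B(K) = 0 (B(K) = -¼*0 = 0)
U(Y, S) = -6 + S + Y
F(b) = b^(3/2)
√(F(12) + U(T(B(1)), t)) = √(12^(3/2) + (-6 + 18 + 0²)) = √(24*√3 + (-6 + 18 + 0)) = √(24*√3 + 12) = √(12 + 24*√3)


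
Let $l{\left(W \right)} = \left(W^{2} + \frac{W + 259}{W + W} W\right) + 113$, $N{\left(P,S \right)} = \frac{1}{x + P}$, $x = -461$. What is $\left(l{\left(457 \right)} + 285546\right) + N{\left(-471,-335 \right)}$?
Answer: $\frac{461215111}{932} \approx 4.9487 \cdot 10^{5}$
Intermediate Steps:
$N{\left(P,S \right)} = \frac{1}{-461 + P}$
$l{\left(W \right)} = \frac{485}{2} + W^{2} + \frac{W}{2}$ ($l{\left(W \right)} = \left(W^{2} + \frac{259 + W}{2 W} W\right) + 113 = \left(W^{2} + \left(\frac{259}{2} + \frac{W}{2}\right)\right) + 113 = \left(\frac{259}{2} + W^{2} + \frac{W}{2}\right) + 113 = \frac{485}{2} + W^{2} + \frac{W}{2}$)
$\left(l{\left(457 \right)} + 285546\right) + N{\left(-471,-335 \right)} = \left(\left(\frac{485}{2} + 457^{2} + \frac{1}{2} \cdot 457\right) + 285546\right) + \frac{1}{-461 - 471} = \left(\left(\frac{485}{2} + 208849 + \frac{457}{2}\right) + 285546\right) + \frac{1}{-932} = \left(209320 + 285546\right) - \frac{1}{932} = 494866 - \frac{1}{932} = \frac{461215111}{932}$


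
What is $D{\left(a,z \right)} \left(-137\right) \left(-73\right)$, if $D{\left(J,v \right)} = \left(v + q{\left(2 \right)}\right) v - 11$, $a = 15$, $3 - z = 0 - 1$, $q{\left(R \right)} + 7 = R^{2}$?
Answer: $-70007$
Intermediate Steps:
$q{\left(R \right)} = -7 + R^{2}$
$z = 4$ ($z = 3 - \left(0 - 1\right) = 3 - -1 = 3 + 1 = 4$)
$D{\left(J,v \right)} = -11 + v \left(-3 + v\right)$ ($D{\left(J,v \right)} = \left(v - \left(7 - 2^{2}\right)\right) v - 11 = \left(v + \left(-7 + 4\right)\right) v - 11 = \left(v - 3\right) v - 11 = \left(-3 + v\right) v - 11 = v \left(-3 + v\right) - 11 = -11 + v \left(-3 + v\right)$)
$D{\left(a,z \right)} \left(-137\right) \left(-73\right) = \left(-11 + 4^{2} - 12\right) \left(-137\right) \left(-73\right) = \left(-11 + 16 - 12\right) \left(-137\right) \left(-73\right) = \left(-7\right) \left(-137\right) \left(-73\right) = 959 \left(-73\right) = -70007$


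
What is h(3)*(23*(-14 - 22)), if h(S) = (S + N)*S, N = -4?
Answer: 2484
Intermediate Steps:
h(S) = S*(-4 + S) (h(S) = (S - 4)*S = (-4 + S)*S = S*(-4 + S))
h(3)*(23*(-14 - 22)) = (3*(-4 + 3))*(23*(-14 - 22)) = (3*(-1))*(23*(-36)) = -3*(-828) = 2484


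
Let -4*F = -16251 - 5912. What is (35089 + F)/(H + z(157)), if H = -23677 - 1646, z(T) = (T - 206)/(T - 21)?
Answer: -5525646/3443977 ≈ -1.6044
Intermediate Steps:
F = 22163/4 (F = -(-16251 - 5912)/4 = -1/4*(-22163) = 22163/4 ≈ 5540.8)
z(T) = (-206 + T)/(-21 + T)
H = -25323
(35089 + F)/(H + z(157)) = (35089 + 22163/4)/(-25323 + (-206 + 157)/(-21 + 157)) = 162519/(4*(-25323 - 49/136)) = 162519/(4*(-3443977/136)) = (162519/4)*(-136/3443977) = -5525646/3443977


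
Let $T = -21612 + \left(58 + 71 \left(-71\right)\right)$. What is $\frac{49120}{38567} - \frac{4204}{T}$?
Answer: $\frac{1468482068}{1025689365} \approx 1.4317$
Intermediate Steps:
$T = -26595$ ($T = -21612 + \left(58 - 5041\right) = -21612 - 4983 = -26595$)
$\frac{49120}{38567} - \frac{4204}{T} = \frac{49120}{38567} - \frac{4204}{-26595} = 49120 \cdot \frac{1}{38567} - - \frac{4204}{26595} = \frac{49120}{38567} + \frac{4204}{26595} = \frac{1468482068}{1025689365}$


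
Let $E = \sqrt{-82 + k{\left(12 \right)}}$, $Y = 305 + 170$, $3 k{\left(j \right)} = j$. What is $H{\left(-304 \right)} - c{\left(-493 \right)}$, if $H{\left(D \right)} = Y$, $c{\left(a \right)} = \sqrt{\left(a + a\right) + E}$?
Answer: $475 - \sqrt{-986 + i \sqrt{78}} \approx 474.86 - 31.401 i$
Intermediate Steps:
$k{\left(j \right)} = \frac{j}{3}$
$Y = 475$
$E = i \sqrt{78}$ ($E = \sqrt{-82 + \frac{1}{3} \cdot 12} = \sqrt{-82 + 4} = \sqrt{-78} = i \sqrt{78} \approx 8.8318 i$)
$c{\left(a \right)} = \sqrt{2 a + i \sqrt{78}}$ ($c{\left(a \right)} = \sqrt{\left(a + a\right) + i \sqrt{78}} = \sqrt{2 a + i \sqrt{78}}$)
$H{\left(D \right)} = 475$
$H{\left(-304 \right)} - c{\left(-493 \right)} = 475 - \sqrt{2 \left(-493\right) + i \sqrt{78}} = 475 - \sqrt{-986 + i \sqrt{78}}$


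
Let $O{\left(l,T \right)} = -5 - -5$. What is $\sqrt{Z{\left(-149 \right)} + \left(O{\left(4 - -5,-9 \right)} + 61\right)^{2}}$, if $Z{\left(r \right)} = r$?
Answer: $2 \sqrt{893} \approx 59.766$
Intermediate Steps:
$O{\left(l,T \right)} = 0$ ($O{\left(l,T \right)} = -5 + 5 = 0$)
$\sqrt{Z{\left(-149 \right)} + \left(O{\left(4 - -5,-9 \right)} + 61\right)^{2}} = \sqrt{-149 + \left(0 + 61\right)^{2}} = \sqrt{-149 + 61^{2}} = \sqrt{-149 + 3721} = \sqrt{3572} = 2 \sqrt{893}$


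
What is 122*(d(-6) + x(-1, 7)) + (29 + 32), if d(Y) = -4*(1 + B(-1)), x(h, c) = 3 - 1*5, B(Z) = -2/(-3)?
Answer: -2989/3 ≈ -996.33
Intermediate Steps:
B(Z) = 2/3 (B(Z) = -2*(-1/3) = 2/3)
x(h, c) = -2 (x(h, c) = 3 - 5 = -2)
d(Y) = -20/3 (d(Y) = -4*(1 + 2/3) = -4*5/3 = -20/3)
122*(d(-6) + x(-1, 7)) + (29 + 32) = 122*(-20/3 - 2) + (29 + 32) = 122*(-26/3) + 61 = -3172/3 + 61 = -2989/3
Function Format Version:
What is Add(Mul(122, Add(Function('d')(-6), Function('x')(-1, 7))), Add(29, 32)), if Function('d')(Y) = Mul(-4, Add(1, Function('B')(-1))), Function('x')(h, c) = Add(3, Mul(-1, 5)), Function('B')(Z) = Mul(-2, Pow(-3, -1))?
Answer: Rational(-2989, 3) ≈ -996.33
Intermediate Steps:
Function('B')(Z) = Rational(2, 3) (Function('B')(Z) = Mul(-2, Rational(-1, 3)) = Rational(2, 3))
Function('x')(h, c) = -2 (Function('x')(h, c) = Add(3, -5) = -2)
Function('d')(Y) = Rational(-20, 3) (Function('d')(Y) = Mul(-4, Add(1, Rational(2, 3))) = Mul(-4, Rational(5, 3)) = Rational(-20, 3))
Add(Mul(122, Add(Function('d')(-6), Function('x')(-1, 7))), Add(29, 32)) = Add(Mul(122, Add(Rational(-20, 3), -2)), Add(29, 32)) = Add(Mul(122, Rational(-26, 3)), 61) = Add(Rational(-3172, 3), 61) = Rational(-2989, 3)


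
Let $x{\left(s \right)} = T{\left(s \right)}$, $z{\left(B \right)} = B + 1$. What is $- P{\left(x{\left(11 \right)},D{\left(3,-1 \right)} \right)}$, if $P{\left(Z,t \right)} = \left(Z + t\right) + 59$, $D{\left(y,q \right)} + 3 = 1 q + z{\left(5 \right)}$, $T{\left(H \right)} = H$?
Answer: $-72$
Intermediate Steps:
$z{\left(B \right)} = 1 + B$
$D{\left(y,q \right)} = 3 + q$ ($D{\left(y,q \right)} = -3 + \left(1 q + \left(1 + 5\right)\right) = -3 + \left(q + 6\right) = -3 + \left(6 + q\right) = 3 + q$)
$x{\left(s \right)} = s$
$P{\left(Z,t \right)} = 59 + Z + t$
$- P{\left(x{\left(11 \right)},D{\left(3,-1 \right)} \right)} = - (59 + 11 + \left(3 - 1\right)) = - (59 + 11 + 2) = \left(-1\right) 72 = -72$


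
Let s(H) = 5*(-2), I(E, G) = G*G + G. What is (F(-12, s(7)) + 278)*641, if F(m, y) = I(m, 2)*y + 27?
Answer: 157045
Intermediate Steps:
I(E, G) = G + G**2 (I(E, G) = G**2 + G = G + G**2)
s(H) = -10
F(m, y) = 27 + 6*y (F(m, y) = (2*(1 + 2))*y + 27 = (2*3)*y + 27 = 6*y + 27 = 27 + 6*y)
(F(-12, s(7)) + 278)*641 = ((27 + 6*(-10)) + 278)*641 = ((27 - 60) + 278)*641 = (-33 + 278)*641 = 245*641 = 157045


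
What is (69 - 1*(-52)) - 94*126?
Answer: -11723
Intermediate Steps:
(69 - 1*(-52)) - 94*126 = (69 + 52) - 11844 = 121 - 11844 = -11723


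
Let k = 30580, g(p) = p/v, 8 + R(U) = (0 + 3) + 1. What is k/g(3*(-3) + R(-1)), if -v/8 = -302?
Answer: -73881280/13 ≈ -5.6832e+6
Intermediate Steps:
v = 2416 (v = -8*(-302) = 2416)
R(U) = -4 (R(U) = -8 + ((0 + 3) + 1) = -8 + (3 + 1) = -8 + 4 = -4)
g(p) = p/2416
k/g(3*(-3) + R(-1)) = 30580/(((3*(-3) - 4)/2416)) = 30580/(((-9 - 4)/2416)) = 30580/(((1/2416)*(-13))) = 30580/(-13/2416) = 30580*(-2416/13) = -73881280/13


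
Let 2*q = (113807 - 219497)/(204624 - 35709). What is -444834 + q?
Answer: -5009279197/11261 ≈ -4.4483e+5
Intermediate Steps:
q = -3523/11261 (q = ((113807 - 219497)/(204624 - 35709))/2 = (-105690/168915)/2 = (-105690*1/168915)/2 = (1/2)*(-7046/11261) = -3523/11261 ≈ -0.31285)
-444834 + q = -444834 - 3523/11261 = -5009279197/11261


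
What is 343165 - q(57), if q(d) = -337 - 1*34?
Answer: 343536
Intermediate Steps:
q(d) = -371 (q(d) = -337 - 34 = -371)
343165 - q(57) = 343165 - 1*(-371) = 343165 + 371 = 343536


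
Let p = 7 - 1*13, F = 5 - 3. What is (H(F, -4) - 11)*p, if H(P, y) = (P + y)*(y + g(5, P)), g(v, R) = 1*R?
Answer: 42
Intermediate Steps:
F = 2
g(v, R) = R
p = -6 (p = 7 - 13 = -6)
H(P, y) = (P + y)² (H(P, y) = (P + y)*(y + P) = (P + y)*(P + y) = (P + y)²)
(H(F, -4) - 11)*p = ((2² + (-4)² + 2*2*(-4)) - 11)*(-6) = ((4 + 16 - 16) - 11)*(-6) = (4 - 11)*(-6) = -7*(-6) = 42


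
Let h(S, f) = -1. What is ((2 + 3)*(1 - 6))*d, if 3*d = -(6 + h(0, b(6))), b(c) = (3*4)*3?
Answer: 125/3 ≈ 41.667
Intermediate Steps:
b(c) = 36 (b(c) = 12*3 = 36)
d = -5/3 (d = (-(6 - 1))/3 = (-1*5)/3 = (⅓)*(-5) = -5/3 ≈ -1.6667)
((2 + 3)*(1 - 6))*d = ((2 + 3)*(1 - 6))*(-5/3) = (5*(-5))*(-5/3) = -25*(-5/3) = 125/3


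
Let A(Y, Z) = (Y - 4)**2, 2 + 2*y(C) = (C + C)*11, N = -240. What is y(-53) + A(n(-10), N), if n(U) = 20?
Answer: -328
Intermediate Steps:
y(C) = -1 + 11*C (y(C) = -1 + ((C + C)*11)/2 = -1 + ((2*C)*11)/2 = -1 + (22*C)/2 = -1 + 11*C)
A(Y, Z) = (-4 + Y)**2
y(-53) + A(n(-10), N) = (-1 + 11*(-53)) + (-4 + 20)**2 = (-1 - 583) + 16**2 = -584 + 256 = -328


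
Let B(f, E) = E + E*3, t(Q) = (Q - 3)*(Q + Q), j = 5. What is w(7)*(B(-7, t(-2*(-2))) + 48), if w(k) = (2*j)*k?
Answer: 5600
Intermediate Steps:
w(k) = 10*k (w(k) = (2*5)*k = 10*k)
t(Q) = 2*Q*(-3 + Q) (t(Q) = (-3 + Q)*(2*Q) = 2*Q*(-3 + Q))
B(f, E) = 4*E (B(f, E) = E + 3*E = 4*E)
w(7)*(B(-7, t(-2*(-2))) + 48) = (10*7)*(4*(2*(-2*(-2))*(-3 - 2*(-2))) + 48) = 70*(4*(2*4*(-3 + 4)) + 48) = 70*(4*(2*4*1) + 48) = 70*(4*8 + 48) = 70*(32 + 48) = 70*80 = 5600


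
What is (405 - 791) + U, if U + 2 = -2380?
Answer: -2768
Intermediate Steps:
U = -2382 (U = -2 - 2380 = -2382)
(405 - 791) + U = (405 - 791) - 2382 = -386 - 2382 = -2768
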